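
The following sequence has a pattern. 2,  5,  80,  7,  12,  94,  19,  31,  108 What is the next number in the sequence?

Positions follow the repeating pattern AAB; grouping by letter gives 2 tracks.
Subsequence A: 2, 5, 7, 12, 19, 31. Fibonacci-style (each term is the sum of the two before it).
Subsequence B: 80, 94, 108. Arithmetic, step +14.
Term 10 comes from subsequence A (its 7th entry): 50.

50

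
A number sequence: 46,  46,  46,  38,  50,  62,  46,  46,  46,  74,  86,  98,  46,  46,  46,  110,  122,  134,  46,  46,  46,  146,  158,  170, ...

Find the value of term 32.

Positions follow the repeating pattern AAABBB; grouping by letter gives 2 tracks.
Subsequence A: 46, 46, 46, 46, 46, 46, 46, 46, 46, 46, 46, 46 (the constant sequence 46).
Subsequence B: 38, 50, 62, 74, 86, 98, 110, 122, 134, 146, 158, 170 (adding 12 each time).
Term 32 comes from subsequence A (its 17th entry): 46.

46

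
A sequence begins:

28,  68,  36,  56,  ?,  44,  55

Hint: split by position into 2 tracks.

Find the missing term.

Taking every 2nd term gives 2 separate tracks.
Stream A: 28, 36, ?, 55 (the triangular numbers T_7, T_8, …).
Stream B: 68, 56, 44 (linear: a_n = 80 − 12·n).
Filling stream A at index 3 by its rule yields 45.

45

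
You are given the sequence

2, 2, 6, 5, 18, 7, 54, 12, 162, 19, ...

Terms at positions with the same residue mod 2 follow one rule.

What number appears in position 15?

Split by position mod 2 into 2 tracks.
Track A is 2, 6, 18, 54, 162, which is a geometric progression (common ratio 3).
Track B is 2, 5, 7, 12, 19, which is Fibonacci-style (each term is the sum of the two before it).
Position 15 → track A, term 8 = 4374.

4374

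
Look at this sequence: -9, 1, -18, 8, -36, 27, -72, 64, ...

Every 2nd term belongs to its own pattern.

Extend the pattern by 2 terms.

Taking every 2nd term gives 2 separate tracks.
Track A: -9, -18, -36, -72 — a geometric progression (common ratio 2).
Track B: 1, 8, 27, 64 — the cubes 1³, 2³, 3³, ….
Position 9 falls in track A as its term 5, giving -144.
Position 10 → track B, term 5 = 125.

-144, 125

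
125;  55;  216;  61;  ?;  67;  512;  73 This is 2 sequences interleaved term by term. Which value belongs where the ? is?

343

The terms cycle through 2 interleaved subsequences.
Stream A: 125, 216, ?, 512. Consecutive cubes n³ from n = 5.
Stream B: 55, 61, 67, 73. Arithmetic with common difference +6.
The gap is stream A's term 3; the rule gives 343.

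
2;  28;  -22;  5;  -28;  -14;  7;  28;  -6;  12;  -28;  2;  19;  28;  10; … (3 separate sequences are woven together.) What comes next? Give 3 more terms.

31, -28, 18

Taking every 3rd term gives 3 separate tracks.
Track A = 2, 5, 7, 12, 19: Fibonacci-style (each term is the sum of the two before it).
Track B = 28, -28, 28, -28, 28: oscillating between 28 and -28.
Track C = -22, -14, -6, 2, 10: linear: a_n = -30 + 8·n.
Position 16 → track A, term 6 = 31.
Term 17 comes from track B (its 6th entry): -28.
The 18th slot belongs to track C; its 6th term is 18.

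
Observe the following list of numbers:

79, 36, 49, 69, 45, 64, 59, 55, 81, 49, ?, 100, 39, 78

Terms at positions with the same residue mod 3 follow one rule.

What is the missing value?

Split by position mod 3: positions 1, 4, 7, … form one track, and each other residue class forms its own.
Track A: 79, 69, 59, 49, 39. Arithmetic, step −10.
Track B: 36, 45, 55, ?, 78. Triangular numbers n(n+1)/2 for n = 8, 9, ….
Track C: 49, 64, 81, 100. Consecutive squares n² from n = 7.
Filling track B at index 4 by its rule yields 66.

66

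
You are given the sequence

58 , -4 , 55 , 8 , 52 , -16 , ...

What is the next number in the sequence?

49

Positions 1, 3, 5, … form one subsequence and positions 2, 4, 6, … form another.
Stream A: 58, 55, 52 — arithmetic, step −3.
Stream B: -4, 8, -16 — geometric, ×-2 each step.
Term 7 comes from stream A (its 4th entry): 49.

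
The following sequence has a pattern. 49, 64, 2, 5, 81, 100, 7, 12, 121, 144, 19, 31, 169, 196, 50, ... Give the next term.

Reading positions in blocks of 4 reveals the pattern AABB — 2 tracks woven together.
Track A: 49, 64, 81, 100, 121, 144, 169, 196 — consecutive squares n² from n = 7.
Track B: 2, 5, 7, 12, 19, 31, 50 — a Fibonacci-like recurrence a_n = a_{n-1} + a_{n-2}.
Position 16 → track B, term 8 = 81.

81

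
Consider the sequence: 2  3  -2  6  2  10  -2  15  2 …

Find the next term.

21

Taking every 2nd term gives 2 separate tracks.
Stream A is 2, -2, 2, -2, 2, which is oscillating between 2 and -2.
Stream B is 3, 6, 10, 15, which is triangular numbers starting at T_2.
The 10th slot belongs to stream B; its 5th term is 21.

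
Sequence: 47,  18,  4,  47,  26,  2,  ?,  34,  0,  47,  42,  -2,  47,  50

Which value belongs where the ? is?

The terms cycle through 3 interleaved subsequences.
Subsequence A is 47, 47, ?, 47, 47, which is always 47.
Subsequence B is 18, 26, 34, 42, 50, which is adding 8 each time.
Subsequence C is 4, 2, 0, -2, which is arithmetic, step −2.
So the missing entry in subsequence A is 47.

47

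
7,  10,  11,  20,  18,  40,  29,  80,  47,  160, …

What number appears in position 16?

Odd-indexed and even-indexed terms follow separate rules.
Subsequence A: 7, 11, 18, 29, 47 — Fibonacci-style (each term is the sum of the two before it).
Subsequence B: 10, 20, 40, 80, 160 — geometric, ×2 each step.
Position 16 falls in subsequence B as its term 8, giving 1280.

1280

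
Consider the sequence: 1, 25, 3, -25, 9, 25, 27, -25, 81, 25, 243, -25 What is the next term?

729

Taking every 2nd term gives 2 separate tracks.
Stream A: 1, 3, 9, 27, 81, 243 — powers of 3.
Stream B: 25, -25, 25, -25, 25, -25 — the oscillation 25·(−1)^(n+1).
Position 13 → stream A, term 7 = 729.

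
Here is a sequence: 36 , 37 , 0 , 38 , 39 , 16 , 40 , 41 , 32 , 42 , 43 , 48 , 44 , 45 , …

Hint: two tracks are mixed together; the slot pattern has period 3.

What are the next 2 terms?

Reading positions in blocks of 3 reveals the pattern AAB — 2 tracks woven together.
Subsequence A: 36, 37, 38, 39, 40, 41, 42, 43, 44, 45 (arithmetic, step +1).
Subsequence B: 0, 16, 32, 48 (arithmetic with common difference +16).
The 15th slot belongs to subsequence B; its 5th term is 64.
Position 16 → subsequence A, term 11 = 46.

64, 46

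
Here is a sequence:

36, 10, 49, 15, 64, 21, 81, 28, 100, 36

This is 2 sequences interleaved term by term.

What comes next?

121

Positions 1, 3, 5, … form one subsequence and positions 2, 4, 6, … form another.
Stream A = 36, 49, 64, 81, 100: consecutive squares n² from n = 6.
Stream B = 10, 15, 21, 28, 36: the triangular numbers T_4, T_5, ….
Position 11 → stream A, term 6 = 121.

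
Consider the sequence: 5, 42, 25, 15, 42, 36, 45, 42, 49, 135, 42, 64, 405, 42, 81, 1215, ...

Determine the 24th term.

Split by position mod 3: positions 1, 4, 7, … form one track, and each other residue class forms its own.
Track A: 5, 15, 45, 135, 405, 1215 — geometric with ratio 3.
Track B: 42, 42, 42, 42, 42 — always 42.
Track C: 25, 36, 49, 64, 81 — the squares 5², 6², 7², ….
Position 24 → track C, term 8 = 144.

144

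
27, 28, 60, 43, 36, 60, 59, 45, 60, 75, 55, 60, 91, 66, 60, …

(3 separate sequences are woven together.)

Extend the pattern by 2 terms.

The terms cycle through 3 interleaved subsequences.
Track A: 27, 43, 59, 75, 91 (adding 16 each time).
Track B: 28, 36, 45, 55, 66 (triangular numbers n(n+1)/2 for n = 7, 8, …).
Track C: 60, 60, 60, 60, 60 (constant 60).
Term 16 comes from track A (its 6th entry): 107.
The 17th slot belongs to track B; its 6th term is 78.

107, 78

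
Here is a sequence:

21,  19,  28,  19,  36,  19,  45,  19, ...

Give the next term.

55

Odd-indexed and even-indexed terms follow separate rules.
Track A is 21, 28, 36, 45, which is triangular numbers starting at T_6.
Track B is 19, 19, 19, 19, which is always 19.
The 9th slot belongs to track A; its 5th term is 55.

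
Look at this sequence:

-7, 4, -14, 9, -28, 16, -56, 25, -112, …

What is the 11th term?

-224

The terms cycle through 2 interleaved subsequences.
Stream A: -7, -14, -28, -56, -112 — a geometric progression (common ratio 2).
Stream B: 4, 9, 16, 25 — consecutive squares n² from n = 2.
Position 11 → stream A, term 6 = -224.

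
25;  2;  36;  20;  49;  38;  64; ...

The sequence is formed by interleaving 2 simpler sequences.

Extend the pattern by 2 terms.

The terms cycle through 2 interleaved subsequences.
Stream A = 25, 36, 49, 64: perfect squares starting at 5².
Stream B = 2, 20, 38: adding 18 each time.
Position 8 → stream B, term 4 = 56.
The 9th slot belongs to stream A; its 5th term is 81.

56, 81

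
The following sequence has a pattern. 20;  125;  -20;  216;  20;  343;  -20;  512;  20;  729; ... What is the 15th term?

The terms cycle through 2 interleaved subsequences.
Subsequence A: 20, -20, 20, -20, 20 (oscillating between 20 and -20).
Subsequence B: 125, 216, 343, 512, 729 (perfect cubes starting at 5³).
Term 15 comes from subsequence A (its 8th entry): -20.

-20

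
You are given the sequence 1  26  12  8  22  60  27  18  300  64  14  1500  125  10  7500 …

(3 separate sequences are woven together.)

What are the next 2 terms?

Split by position mod 3: positions 1, 4, 7, … form one track, and each other residue class forms its own.
Track A: 1, 8, 27, 64, 125. Perfect cubes starting at 1³.
Track B: 26, 22, 18, 14, 10. Linear: a_n = 30 − 4·n.
Track C: 12, 60, 300, 1500, 7500. Multiplying by 5 each time.
Term 16 comes from track A (its 6th entry): 216.
Position 17 → track B, term 6 = 6.

216, 6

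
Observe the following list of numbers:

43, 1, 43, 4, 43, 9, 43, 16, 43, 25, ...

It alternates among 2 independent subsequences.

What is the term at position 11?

Split by position mod 2 into 2 tracks.
Stream A: 43, 43, 43, 43, 43. Always 43.
Stream B: 1, 4, 9, 16, 25. The squares 1², 2², 3², ….
Position 11 falls in stream A as its term 6, giving 43.

43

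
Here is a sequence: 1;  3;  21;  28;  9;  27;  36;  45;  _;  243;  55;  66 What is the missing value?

81

Positions follow the repeating pattern AABB; grouping by letter gives 2 tracks.
Track A: 1, 3, 9, 27, ?, 243 (geometric with ratio 3).
Track B: 21, 28, 36, 45, 55, 66 (triangular numbers starting at T_6).
Filling track A at index 5 by its rule yields 81.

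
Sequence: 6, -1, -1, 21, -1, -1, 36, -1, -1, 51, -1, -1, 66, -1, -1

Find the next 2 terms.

Positions follow the repeating pattern ABB; grouping by letter gives 2 tracks.
Track A = 6, 21, 36, 51, 66: arithmetic, step +15.
Track B = -1, -1, -1, -1, -1, -1, -1, -1, -1, -1: always -1.
Term 16 comes from track A (its 6th entry): 81.
Position 17 → track B, term 11 = -1.

81, -1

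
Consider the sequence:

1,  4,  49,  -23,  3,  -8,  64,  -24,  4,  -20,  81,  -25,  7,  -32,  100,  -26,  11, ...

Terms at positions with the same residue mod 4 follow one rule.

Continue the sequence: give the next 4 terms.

-44, 121, -27, 18

Read the sequence 4 terms at a time; column i is its own pattern.
Stream A: 1, 3, 4, 7, 11 — each term equals the sum of the previous two.
Stream B: 4, -8, -20, -32 — arithmetic with common difference −12.
Stream C: 49, 64, 81, 100 — perfect squares starting at 7².
Stream D: -23, -24, -25, -26 — arithmetic with common difference −1.
Position 18 → stream B, term 5 = -44.
Term 19 comes from stream C (its 5th entry): 121.
The 20th slot belongs to stream D; its 5th term is -27.
Position 21 → stream A, term 6 = 18.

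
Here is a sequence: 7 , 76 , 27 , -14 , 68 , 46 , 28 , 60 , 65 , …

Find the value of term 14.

Split by position mod 3: positions 1, 4, 7, … form one track, and each other residue class forms its own.
Stream A = 7, -14, 28: a geometric progression (common ratio -2).
Stream B = 76, 68, 60: arithmetic, step −8.
Stream C = 27, 46, 65: adding 19 each time.
Position 14 → stream B, term 5 = 44.

44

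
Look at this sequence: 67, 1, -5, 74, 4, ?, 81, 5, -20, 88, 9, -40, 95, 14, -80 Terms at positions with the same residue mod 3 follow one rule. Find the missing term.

-10

Taking every 3rd term gives 3 separate tracks.
Stream A: 67, 74, 81, 88, 95 — arithmetic with common difference +7.
Stream B: 1, 4, 5, 9, 14 — a Fibonacci-like recurrence a_n = a_{n-1} + a_{n-2}.
Stream C: -5, ?, -20, -40, -80 — a geometric progression (common ratio 2).
So the missing entry in stream C is -10.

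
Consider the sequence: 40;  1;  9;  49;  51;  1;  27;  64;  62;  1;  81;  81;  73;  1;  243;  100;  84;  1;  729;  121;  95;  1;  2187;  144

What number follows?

106

Split by position mod 4 into 4 tracks.
Track A: 40, 51, 62, 73, 84, 95. Arithmetic with common difference +11.
Track B: 1, 1, 1, 1, 1, 1. The constant sequence 1.
Track C: 9, 27, 81, 243, 729, 2187. Successive powers of 3.
Track D: 49, 64, 81, 100, 121, 144. The squares 7², 8², 9², ….
Position 25 → track A, term 7 = 106.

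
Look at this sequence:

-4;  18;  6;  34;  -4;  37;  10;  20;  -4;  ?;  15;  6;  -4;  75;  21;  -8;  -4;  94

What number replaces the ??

Split by position mod 4: positions 1, 5, 9, … form one track, and each other residue class forms its own.
Subsequence A: -4, -4, -4, -4, -4 — always -4.
Subsequence B: 18, 37, ?, 75, 94 — adding 19 each time.
Subsequence C: 6, 10, 15, 21 — triangular numbers n(n+1)/2 for n = 3, 4, ….
Subsequence D: 34, 20, 6, -8 — subtracting 14 each time.
Subsequence B's pattern makes the blank 56.

56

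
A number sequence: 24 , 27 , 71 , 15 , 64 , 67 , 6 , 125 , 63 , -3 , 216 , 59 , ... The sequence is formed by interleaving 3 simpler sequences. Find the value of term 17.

Split by position mod 3 into 3 tracks.
Track A: 24, 15, 6, -3 — arithmetic with common difference −9.
Track B: 27, 64, 125, 216 — perfect cubes starting at 3³.
Track C: 71, 67, 63, 59 — arithmetic, step −4.
The 17th slot belongs to track B; its 6th term is 512.

512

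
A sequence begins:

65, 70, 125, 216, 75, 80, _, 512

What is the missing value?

Positions follow the repeating pattern AABB; grouping by letter gives 2 tracks.
Subsequence A: 65, 70, 75, 80 — arithmetic with common difference +5.
Subsequence B: 125, 216, ?, 512 — the cubes 5³, 6³, 7³, ….
The gap is subsequence B's term 3; the rule gives 343.

343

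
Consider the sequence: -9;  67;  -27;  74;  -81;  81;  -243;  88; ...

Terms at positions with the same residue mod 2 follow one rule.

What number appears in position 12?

102

The terms cycle through 2 interleaved subsequences.
Track A: -9, -27, -81, -243. Multiplying by 3 each time.
Track B: 67, 74, 81, 88. Arithmetic with common difference +7.
Position 12 falls in track B as its term 6, giving 102.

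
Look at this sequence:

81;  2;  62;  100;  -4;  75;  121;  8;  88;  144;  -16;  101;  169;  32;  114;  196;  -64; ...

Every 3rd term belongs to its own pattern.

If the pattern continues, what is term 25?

Read the sequence 3 terms at a time; column i is its own pattern.
Subsequence A: 81, 100, 121, 144, 169, 196 (the squares 9², 10², 11², …).
Subsequence B: 2, -4, 8, -16, 32, -64 (multiplying by -2 each time).
Subsequence C: 62, 75, 88, 101, 114 (arithmetic, step +13).
Position 25 falls in subsequence A as its term 9, giving 289.

289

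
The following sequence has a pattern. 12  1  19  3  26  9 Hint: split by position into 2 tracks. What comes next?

Taking every 2nd term gives 2 separate tracks.
Stream A = 12, 19, 26: arithmetic with common difference +7.
Stream B = 1, 3, 9: powers 3^0, 3^1, 3^2, ….
Position 7 falls in stream A as its term 4, giving 33.

33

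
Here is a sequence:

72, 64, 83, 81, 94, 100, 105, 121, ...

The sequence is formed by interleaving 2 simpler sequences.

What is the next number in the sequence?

116

Odd-indexed and even-indexed terms follow separate rules.
Track A is 72, 83, 94, 105, which is adding 11 each time.
Track B is 64, 81, 100, 121, which is consecutive squares n² from n = 8.
Term 9 comes from track A (its 5th entry): 116.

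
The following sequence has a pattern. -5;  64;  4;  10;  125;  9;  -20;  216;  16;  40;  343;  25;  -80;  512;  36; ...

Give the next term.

160

Taking every 3rd term gives 3 separate tracks.
Subsequence A is -5, 10, -20, 40, -80, which is geometric with ratio -2.
Subsequence B is 64, 125, 216, 343, 512, which is perfect cubes starting at 4³.
Subsequence C is 4, 9, 16, 25, 36, which is consecutive squares n² from n = 2.
Position 16 falls in subsequence A as its term 6, giving 160.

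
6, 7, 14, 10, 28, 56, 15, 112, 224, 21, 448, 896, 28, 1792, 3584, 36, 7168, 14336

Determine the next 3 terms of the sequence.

Positions follow the repeating pattern ABB; grouping by letter gives 2 tracks.
Track A: 6, 10, 15, 21, 28, 36. Triangular numbers n(n+1)/2 for n = 3, 4, ….
Track B: 7, 14, 28, 56, 112, 224, 448, 896, 1792, 3584, 7168, 14336. Geometric, ×2 each step.
Position 19 → track A, term 7 = 45.
Position 20 falls in track B as its term 13, giving 28672.
Position 21 → track B, term 14 = 57344.

45, 28672, 57344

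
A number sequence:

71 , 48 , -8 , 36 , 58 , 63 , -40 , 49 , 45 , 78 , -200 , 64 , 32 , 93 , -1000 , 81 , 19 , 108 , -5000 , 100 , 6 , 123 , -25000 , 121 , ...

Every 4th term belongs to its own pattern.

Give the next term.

Taking every 4th term gives 4 separate tracks.
Stream A: 71, 58, 45, 32, 19, 6 (arithmetic with common difference −13).
Stream B: 48, 63, 78, 93, 108, 123 (arithmetic, step +15).
Stream C: -8, -40, -200, -1000, -5000, -25000 (multiplying by 5 each time).
Stream D: 36, 49, 64, 81, 100, 121 (perfect squares starting at 6²).
The 25th slot belongs to stream A; its 7th term is -7.

-7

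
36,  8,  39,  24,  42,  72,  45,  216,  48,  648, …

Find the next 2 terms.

51, 1944

Positions 1, 3, 5, … form one subsequence and positions 2, 4, 6, … form another.
Stream A: 36, 39, 42, 45, 48 (linear: a_n = 33 + 3·n).
Stream B: 8, 24, 72, 216, 648 (geometric, ×3 each step).
The 11th slot belongs to stream A; its 6th term is 51.
Term 12 comes from stream B (its 6th entry): 1944.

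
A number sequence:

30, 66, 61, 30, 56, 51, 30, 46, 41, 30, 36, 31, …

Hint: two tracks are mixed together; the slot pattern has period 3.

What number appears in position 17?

Reading positions in blocks of 3 reveals the pattern ABB — 2 tracks woven together.
Stream A = 30, 30, 30, 30: the constant sequence 30.
Stream B = 66, 61, 56, 51, 46, 41, 36, 31: arithmetic with common difference −5.
Position 17 → stream B, term 11 = 16.

16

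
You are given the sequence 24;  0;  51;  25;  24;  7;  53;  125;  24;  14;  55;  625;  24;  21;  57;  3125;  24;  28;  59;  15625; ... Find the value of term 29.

24

Split by position mod 4 into 4 tracks.
Track A: 24, 24, 24, 24, 24. The constant sequence 24.
Track B: 0, 7, 14, 21, 28. Arithmetic, step +7.
Track C: 51, 53, 55, 57, 59. Arithmetic, step +2.
Track D: 25, 125, 625, 3125, 15625. Successive powers of 5.
Position 29 falls in track A as its term 8, giving 24.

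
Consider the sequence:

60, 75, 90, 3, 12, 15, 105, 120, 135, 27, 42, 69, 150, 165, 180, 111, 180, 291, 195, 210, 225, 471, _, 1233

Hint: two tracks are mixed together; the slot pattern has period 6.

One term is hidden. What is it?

Positions follow the repeating pattern AAABBB; grouping by letter gives 2 tracks.
Stream A: 60, 75, 90, 105, 120, 135, 150, 165, 180, 195, 210, 225 (arithmetic with common difference +15).
Stream B: 3, 12, 15, 27, 42, 69, 111, 180, 291, 471, ?, 1233 (Fibonacci-style (each term is the sum of the two before it)).
The gap is stream B's term 11; the rule gives 762.

762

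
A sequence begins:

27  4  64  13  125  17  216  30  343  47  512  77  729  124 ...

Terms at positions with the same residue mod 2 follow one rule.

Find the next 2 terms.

Taking every 2nd term gives 2 separate tracks.
Track A: 27, 64, 125, 216, 343, 512, 729 (the cubes 3³, 4³, 5³, …).
Track B: 4, 13, 17, 30, 47, 77, 124 (Fibonacci-style (each term is the sum of the two before it)).
Position 15 → track A, term 8 = 1000.
Term 16 comes from track B (its 8th entry): 201.

1000, 201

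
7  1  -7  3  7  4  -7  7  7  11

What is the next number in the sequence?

Split by position mod 2 into 2 tracks.
Stream A: 7, -7, 7, -7, 7 — oscillating between 7 and -7.
Stream B: 1, 3, 4, 7, 11 — a Fibonacci-like recurrence a_n = a_{n-1} + a_{n-2}.
The 11th slot belongs to stream A; its 6th term is -7.

-7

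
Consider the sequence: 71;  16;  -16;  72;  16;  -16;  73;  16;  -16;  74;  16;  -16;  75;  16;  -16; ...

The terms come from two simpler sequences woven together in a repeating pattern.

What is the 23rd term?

Reading positions in blocks of 3 reveals the pattern ABB — 2 tracks woven together.
Stream A: 71, 72, 73, 74, 75 — adding 1 each time.
Stream B: 16, -16, 16, -16, 16, -16, 16, -16, 16, -16 — alternating ±16.
The 23rd slot belongs to stream B; its 15th term is 16.

16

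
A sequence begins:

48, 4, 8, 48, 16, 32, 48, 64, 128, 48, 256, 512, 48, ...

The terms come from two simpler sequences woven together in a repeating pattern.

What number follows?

1024

The slot pattern repeats as ABB (period 3), so there are 2 interleaved tracks.
Subsequence A is 48, 48, 48, 48, 48, which is the constant sequence 48.
Subsequence B is 4, 8, 16, 32, 64, 128, 256, 512, which is powers of 2.
The 14th slot belongs to subsequence B; its 9th term is 1024.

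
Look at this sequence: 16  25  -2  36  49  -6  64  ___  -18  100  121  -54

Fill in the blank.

81

Positions follow the repeating pattern AAB; grouping by letter gives 2 tracks.
Track A: 16, 25, 36, 49, 64, ?, 100, 121 (perfect squares starting at 4²).
Track B: -2, -6, -18, -54 (geometric, ×3 each step).
Track A's pattern makes the blank 81.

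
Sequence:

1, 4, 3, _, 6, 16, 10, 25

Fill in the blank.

9

Odd-indexed and even-indexed terms follow separate rules.
Subsequence A: 1, 3, 6, 10. The triangular numbers T_1, T_2, ….
Subsequence B: 4, ?, 16, 25. Perfect squares starting at 2².
So the missing entry in subsequence B is 9.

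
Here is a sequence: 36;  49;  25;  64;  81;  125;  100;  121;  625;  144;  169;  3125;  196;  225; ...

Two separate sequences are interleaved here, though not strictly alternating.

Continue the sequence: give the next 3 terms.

15625, 256, 289

Reading positions in blocks of 3 reveals the pattern AAB — 2 tracks woven together.
Track A: 36, 49, 64, 81, 100, 121, 144, 169, 196, 225 — perfect squares starting at 6².
Track B: 25, 125, 625, 3125 — powers of 5.
Term 15 comes from track B (its 5th entry): 15625.
The 16th slot belongs to track A; its 11th term is 256.
Position 17 falls in track A as its term 12, giving 289.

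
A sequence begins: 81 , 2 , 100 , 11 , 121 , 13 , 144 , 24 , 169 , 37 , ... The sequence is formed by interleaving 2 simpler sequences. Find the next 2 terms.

Split by position mod 2 into 2 tracks.
Subsequence A: 81, 100, 121, 144, 169 (perfect squares starting at 9²).
Subsequence B: 2, 11, 13, 24, 37 (a Fibonacci-like recurrence a_n = a_{n-1} + a_{n-2}).
The 11th slot belongs to subsequence A; its 6th term is 196.
Term 12 comes from subsequence B (its 6th entry): 61.

196, 61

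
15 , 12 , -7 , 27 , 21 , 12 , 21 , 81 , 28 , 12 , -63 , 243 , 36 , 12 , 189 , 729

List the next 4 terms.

Split by position mod 4: positions 1, 5, 9, … form one track, and each other residue class forms its own.
Subsequence A is 15, 21, 28, 36, which is triangular numbers starting at T_5.
Subsequence B is 12, 12, 12, 12, which is the constant sequence 12.
Subsequence C is -7, 21, -63, 189, which is a geometric progression (common ratio -3).
Subsequence D is 27, 81, 243, 729, which is powers of 3.
Term 17 comes from subsequence A (its 5th entry): 45.
Position 18 falls in subsequence B as its term 5, giving 12.
The 19th slot belongs to subsequence C; its 5th term is -567.
Position 20 falls in subsequence D as its term 5, giving 2187.

45, 12, -567, 2187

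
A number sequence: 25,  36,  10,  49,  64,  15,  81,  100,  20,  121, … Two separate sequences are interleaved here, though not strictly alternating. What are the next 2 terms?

Reading positions in blocks of 3 reveals the pattern AAB — 2 tracks woven together.
Track A: 25, 36, 49, 64, 81, 100, 121 (the squares 5², 6², 7², …).
Track B: 10, 15, 20 (linear: a_n = 5 + 5·n).
Term 11 comes from track A (its 8th entry): 144.
Position 12 → track B, term 4 = 25.

144, 25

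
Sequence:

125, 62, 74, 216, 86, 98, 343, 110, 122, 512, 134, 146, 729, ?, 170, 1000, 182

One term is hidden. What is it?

The slot pattern repeats as ABB (period 3), so there are 2 interleaved tracks.
Track A: 125, 216, 343, 512, 729, 1000. Perfect cubes starting at 5³.
Track B: 62, 74, 86, 98, 110, 122, 134, 146, ?, 170, 182. Adding 12 each time.
So the missing entry in track B is 158.

158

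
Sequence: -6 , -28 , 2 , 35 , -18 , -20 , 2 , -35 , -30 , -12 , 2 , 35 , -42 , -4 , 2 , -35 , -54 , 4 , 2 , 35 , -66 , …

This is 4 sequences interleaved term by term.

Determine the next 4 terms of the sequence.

12, 2, -35, -78

Taking every 4th term gives 4 separate tracks.
Stream A is -6, -18, -30, -42, -54, -66, which is arithmetic with common difference −12.
Stream B is -28, -20, -12, -4, 4, which is arithmetic, step +8.
Stream C is 2, 2, 2, 2, 2, which is constant 2.
Stream D is 35, -35, 35, -35, 35, which is alternating ±35.
Position 22 → stream B, term 6 = 12.
The 23rd slot belongs to stream C; its 6th term is 2.
The 24th slot belongs to stream D; its 6th term is -35.
Position 25 falls in stream A as its term 7, giving -78.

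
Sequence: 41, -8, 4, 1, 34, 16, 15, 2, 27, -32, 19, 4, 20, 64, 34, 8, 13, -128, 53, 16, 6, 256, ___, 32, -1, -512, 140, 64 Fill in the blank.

The terms cycle through 4 interleaved subsequences.
Stream A = 41, 34, 27, 20, 13, 6, -1: linear: a_n = 48 − 7·n.
Stream B = -8, 16, -32, 64, -128, 256, -512: a geometric progression (common ratio -2).
Stream C = 4, 15, 19, 34, 53, ?, 140: each term equals the sum of the previous two.
Stream D = 1, 2, 4, 8, 16, 32, 64: powers 2^0, 2^1, 2^2, ….
Filling stream C at index 6 by its rule yields 87.

87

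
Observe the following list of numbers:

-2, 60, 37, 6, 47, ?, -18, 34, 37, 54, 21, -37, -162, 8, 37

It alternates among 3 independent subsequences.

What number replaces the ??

-37

The terms cycle through 3 interleaved subsequences.
Stream A = -2, 6, -18, 54, -162: a geometric progression (common ratio -3).
Stream B = 60, 47, 34, 21, 8: subtracting 13 each time.
Stream C = 37, ?, 37, -37, 37: alternating ±37.
So the missing entry in stream C is -37.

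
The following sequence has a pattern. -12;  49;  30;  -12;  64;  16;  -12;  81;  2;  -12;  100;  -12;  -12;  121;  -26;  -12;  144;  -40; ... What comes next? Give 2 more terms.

Taking every 3rd term gives 3 separate tracks.
Track A: -12, -12, -12, -12, -12, -12 — always -12.
Track B: 49, 64, 81, 100, 121, 144 — perfect squares starting at 7².
Track C: 30, 16, 2, -12, -26, -40 — subtracting 14 each time.
Position 19 → track A, term 7 = -12.
Position 20 falls in track B as its term 7, giving 169.

-12, 169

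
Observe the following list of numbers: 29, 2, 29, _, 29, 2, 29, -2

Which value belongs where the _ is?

Odd-indexed and even-indexed terms follow separate rules.
Stream A: 29, 29, 29, 29 — the constant sequence 29.
Stream B: 2, ?, 2, -2 — alternating ±2.
Stream B's pattern makes the blank -2.

-2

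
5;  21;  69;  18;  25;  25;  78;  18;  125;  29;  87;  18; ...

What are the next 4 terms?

Taking every 4th term gives 4 separate tracks.
Subsequence A: 5, 25, 125. Successive powers of 5.
Subsequence B: 21, 25, 29. Adding 4 each time.
Subsequence C: 69, 78, 87. Linear: a_n = 60 + 9·n.
Subsequence D: 18, 18, 18. Always 18.
Position 13 falls in subsequence A as its term 4, giving 625.
Position 14 falls in subsequence B as its term 4, giving 33.
Position 15 falls in subsequence C as its term 4, giving 96.
Position 16 → subsequence D, term 4 = 18.

625, 33, 96, 18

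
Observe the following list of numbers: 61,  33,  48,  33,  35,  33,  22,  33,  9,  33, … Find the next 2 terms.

-4, 33

Odd-indexed and even-indexed terms follow separate rules.
Track A is 61, 48, 35, 22, 9, which is subtracting 13 each time.
Track B is 33, 33, 33, 33, 33, which is constant 33.
Position 11 falls in track A as its term 6, giving -4.
Term 12 comes from track B (its 6th entry): 33.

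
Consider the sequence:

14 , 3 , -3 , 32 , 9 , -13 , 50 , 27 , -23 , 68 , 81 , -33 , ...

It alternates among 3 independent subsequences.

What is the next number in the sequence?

86

Read the sequence 3 terms at a time; column i is its own pattern.
Track A: 14, 32, 50, 68 — arithmetic, step +18.
Track B: 3, 9, 27, 81 — successive powers of 3.
Track C: -3, -13, -23, -33 — linear: a_n = 7 − 10·n.
Term 13 comes from track A (its 5th entry): 86.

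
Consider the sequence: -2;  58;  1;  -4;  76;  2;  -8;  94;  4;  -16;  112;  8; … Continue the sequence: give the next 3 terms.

Taking every 3rd term gives 3 separate tracks.
Track A: -2, -4, -8, -16. Geometric, ×2 each step.
Track B: 58, 76, 94, 112. Linear: a_n = 40 + 18·n.
Track C: 1, 2, 4, 8. Successive powers of 2.
Position 13 → track A, term 5 = -32.
Position 14 falls in track B as its term 5, giving 130.
Term 15 comes from track C (its 5th entry): 16.

-32, 130, 16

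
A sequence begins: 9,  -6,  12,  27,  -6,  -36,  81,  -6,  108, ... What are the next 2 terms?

Read the sequence 3 terms at a time; column i is its own pattern.
Subsequence A: 9, 27, 81. Powers of 3.
Subsequence B: -6, -6, -6. Constant -6.
Subsequence C: 12, -36, 108. Geometric, ×-3 each step.
Position 10 → subsequence A, term 4 = 243.
Position 11 → subsequence B, term 4 = -6.

243, -6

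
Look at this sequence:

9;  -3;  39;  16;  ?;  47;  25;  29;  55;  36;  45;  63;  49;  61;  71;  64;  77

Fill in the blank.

13

Read the sequence 3 terms at a time; column i is its own pattern.
Subsequence A: 9, 16, 25, 36, 49, 64 — perfect squares starting at 3².
Subsequence B: -3, ?, 29, 45, 61, 77 — adding 16 each time.
Subsequence C: 39, 47, 55, 63, 71 — arithmetic, step +8.
So the missing entry in subsequence B is 13.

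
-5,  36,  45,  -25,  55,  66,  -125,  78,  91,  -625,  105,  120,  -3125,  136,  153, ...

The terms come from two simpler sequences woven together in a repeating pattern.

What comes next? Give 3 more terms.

-15625, 171, 190

The slot pattern repeats as ABB (period 3), so there are 2 interleaved tracks.
Subsequence A: -5, -25, -125, -625, -3125 (multiplying by 5 each time).
Subsequence B: 36, 45, 55, 66, 78, 91, 105, 120, 136, 153 (the triangular numbers T_8, T_9, …).
Term 16 comes from subsequence A (its 6th entry): -15625.
Term 17 comes from subsequence B (its 11th entry): 171.
The 18th slot belongs to subsequence B; its 12th term is 190.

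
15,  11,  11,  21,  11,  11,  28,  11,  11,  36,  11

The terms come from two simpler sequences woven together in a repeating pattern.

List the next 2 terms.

Positions follow the repeating pattern ABB; grouping by letter gives 2 tracks.
Subsequence A: 15, 21, 28, 36 — triangular numbers n(n+1)/2 for n = 5, 6, ….
Subsequence B: 11, 11, 11, 11, 11, 11, 11 — the constant sequence 11.
Term 12 comes from subsequence B (its 8th entry): 11.
Term 13 comes from subsequence A (its 5th entry): 45.

11, 45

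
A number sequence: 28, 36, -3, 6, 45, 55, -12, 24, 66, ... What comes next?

78

Positions follow the repeating pattern AABB; grouping by letter gives 2 tracks.
Track A: 28, 36, 45, 55, 66 (the triangular numbers T_7, T_8, …).
Track B: -3, 6, -12, 24 (a geometric progression (common ratio -2)).
The 10th slot belongs to track A; its 6th term is 78.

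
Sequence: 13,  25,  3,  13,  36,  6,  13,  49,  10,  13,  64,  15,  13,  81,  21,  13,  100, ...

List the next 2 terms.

28, 13

The terms cycle through 3 interleaved subsequences.
Track A: 13, 13, 13, 13, 13, 13 (always 13).
Track B: 25, 36, 49, 64, 81, 100 (consecutive squares n² from n = 5).
Track C: 3, 6, 10, 15, 21 (the triangular numbers T_2, T_3, …).
The 18th slot belongs to track C; its 6th term is 28.
Term 19 comes from track A (its 7th entry): 13.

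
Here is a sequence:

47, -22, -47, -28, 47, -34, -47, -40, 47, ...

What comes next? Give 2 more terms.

-46, -47

The terms cycle through 2 interleaved subsequences.
Stream A: 47, -47, 47, -47, 47. The oscillation 47·(−1)^(n+1).
Stream B: -22, -28, -34, -40. Arithmetic, step −6.
The 10th slot belongs to stream B; its 5th term is -46.
The 11th slot belongs to stream A; its 6th term is -47.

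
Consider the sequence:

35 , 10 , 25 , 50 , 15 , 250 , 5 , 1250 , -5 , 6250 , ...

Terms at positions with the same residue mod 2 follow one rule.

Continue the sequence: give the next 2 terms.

The terms cycle through 2 interleaved subsequences.
Stream A: 35, 25, 15, 5, -5 — subtracting 10 each time.
Stream B: 10, 50, 250, 1250, 6250 — geometric, ×5 each step.
The 11th slot belongs to stream A; its 6th term is -15.
Term 12 comes from stream B (its 6th entry): 31250.

-15, 31250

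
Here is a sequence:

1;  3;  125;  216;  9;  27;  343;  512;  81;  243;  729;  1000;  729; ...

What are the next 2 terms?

2187, 1331

The slot pattern repeats as AABB (period 4), so there are 2 interleaved tracks.
Subsequence A: 1, 3, 9, 27, 81, 243, 729. Successive powers of 3.
Subsequence B: 125, 216, 343, 512, 729, 1000. Consecutive cubes n³ from n = 5.
The 14th slot belongs to subsequence A; its 8th term is 2187.
Position 15 falls in subsequence B as its term 7, giving 1331.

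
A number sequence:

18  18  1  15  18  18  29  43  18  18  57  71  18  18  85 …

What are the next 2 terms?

Positions follow the repeating pattern AABB; grouping by letter gives 2 tracks.
Track A: 18, 18, 18, 18, 18, 18, 18, 18 (constant 18).
Track B: 1, 15, 29, 43, 57, 71, 85 (adding 14 each time).
Position 16 falls in track B as its term 8, giving 99.
The 17th slot belongs to track A; its 9th term is 18.

99, 18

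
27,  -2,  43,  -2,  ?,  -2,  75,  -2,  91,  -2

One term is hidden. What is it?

59

Odd-indexed and even-indexed terms follow separate rules.
Track A is 27, 43, ?, 75, 91, which is arithmetic, step +16.
Track B is -2, -2, -2, -2, -2, which is constant -2.
The gap is track A's term 3; the rule gives 59.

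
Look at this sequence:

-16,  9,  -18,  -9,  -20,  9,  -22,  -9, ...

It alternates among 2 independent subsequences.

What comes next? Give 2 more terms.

Split by position mod 2 into 2 tracks.
Stream A: -16, -18, -20, -22 (linear: a_n = -14 − 2·n).
Stream B: 9, -9, 9, -9 (the oscillation 9·(−1)^(n+1)).
Position 9 falls in stream A as its term 5, giving -24.
The 10th slot belongs to stream B; its 5th term is 9.

-24, 9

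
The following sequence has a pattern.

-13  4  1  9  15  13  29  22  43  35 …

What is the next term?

Odd-indexed and even-indexed terms follow separate rules.
Subsequence A = -13, 1, 15, 29, 43: arithmetic with common difference +14.
Subsequence B = 4, 9, 13, 22, 35: Fibonacci-style (each term is the sum of the two before it).
Position 11 falls in subsequence A as its term 6, giving 57.

57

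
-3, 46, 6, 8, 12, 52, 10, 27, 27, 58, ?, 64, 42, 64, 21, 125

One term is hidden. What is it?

15

Taking every 4th term gives 4 separate tracks.
Stream A = -3, 12, 27, 42: arithmetic with common difference +15.
Stream B = 46, 52, 58, 64: arithmetic with common difference +6.
Stream C = 6, 10, ?, 21: triangular numbers n(n+1)/2 for n = 3, 4, ….
Stream D = 8, 27, 64, 125: the cubes 2³, 3³, 4³, ….
The gap is stream C's term 3; the rule gives 15.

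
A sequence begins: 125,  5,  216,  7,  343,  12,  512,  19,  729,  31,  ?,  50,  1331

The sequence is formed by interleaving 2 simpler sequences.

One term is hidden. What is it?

Split by position mod 2 into 2 tracks.
Subsequence A is 125, 216, 343, 512, 729, ?, 1331, which is consecutive cubes n³ from n = 5.
Subsequence B is 5, 7, 12, 19, 31, 50, which is a Fibonacci-like recurrence a_n = a_{n-1} + a_{n-2}.
So the missing entry in subsequence A is 1000.

1000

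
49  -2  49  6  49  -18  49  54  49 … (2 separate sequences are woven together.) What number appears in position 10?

Positions 1, 3, 5, … form one subsequence and positions 2, 4, 6, … form another.
Track A = 49, 49, 49, 49, 49: always 49.
Track B = -2, 6, -18, 54: geometric, ×-3 each step.
The 10th slot belongs to track B; its 5th term is -162.

-162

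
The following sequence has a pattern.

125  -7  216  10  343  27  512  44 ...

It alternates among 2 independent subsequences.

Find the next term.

729

Positions 1, 3, 5, … form one subsequence and positions 2, 4, 6, … form another.
Track A = 125, 216, 343, 512: perfect cubes starting at 5³.
Track B = -7, 10, 27, 44: linear: a_n = -24 + 17·n.
Position 9 falls in track A as its term 5, giving 729.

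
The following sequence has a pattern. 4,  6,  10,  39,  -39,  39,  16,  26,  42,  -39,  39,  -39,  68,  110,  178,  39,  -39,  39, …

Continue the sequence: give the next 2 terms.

288, 466

The slot pattern repeats as AAABBB (period 6), so there are 2 interleaved tracks.
Track A: 4, 6, 10, 16, 26, 42, 68, 110, 178 (a Fibonacci-like recurrence a_n = a_{n-1} + a_{n-2}).
Track B: 39, -39, 39, -39, 39, -39, 39, -39, 39 (the oscillation 39·(−1)^(n+1)).
Position 19 falls in track A as its term 10, giving 288.
Term 20 comes from track A (its 11th entry): 466.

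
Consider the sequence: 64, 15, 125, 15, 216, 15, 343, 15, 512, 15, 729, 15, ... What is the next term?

Odd-indexed and even-indexed terms follow separate rules.
Track A: 64, 125, 216, 343, 512, 729. The cubes 4³, 5³, 6³, ….
Track B: 15, 15, 15, 15, 15, 15. Constant 15.
Position 13 → track A, term 7 = 1000.

1000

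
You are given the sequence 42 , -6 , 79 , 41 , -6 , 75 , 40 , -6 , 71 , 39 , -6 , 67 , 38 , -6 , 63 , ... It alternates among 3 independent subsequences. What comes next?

37

Split by position mod 3 into 3 tracks.
Stream A: 42, 41, 40, 39, 38 — linear: a_n = 43 − n.
Stream B: -6, -6, -6, -6, -6 — always -6.
Stream C: 79, 75, 71, 67, 63 — linear: a_n = 83 − 4·n.
Term 16 comes from stream A (its 6th entry): 37.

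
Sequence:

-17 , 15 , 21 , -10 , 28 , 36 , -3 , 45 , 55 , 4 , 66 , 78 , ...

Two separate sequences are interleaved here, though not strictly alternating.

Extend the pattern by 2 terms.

The slot pattern repeats as ABB (period 3), so there are 2 interleaved tracks.
Stream A: -17, -10, -3, 4. Adding 7 each time.
Stream B: 15, 21, 28, 36, 45, 55, 66, 78. Triangular numbers starting at T_5.
The 13th slot belongs to stream A; its 5th term is 11.
Position 14 falls in stream B as its term 9, giving 91.

11, 91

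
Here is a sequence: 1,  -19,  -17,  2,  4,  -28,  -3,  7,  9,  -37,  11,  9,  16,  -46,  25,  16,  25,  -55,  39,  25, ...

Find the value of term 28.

Split by position mod 4 into 4 tracks.
Subsequence A = 1, 4, 9, 16, 25: the squares 1², 2², 3², ….
Subsequence B = -19, -28, -37, -46, -55: arithmetic with common difference −9.
Subsequence C = -17, -3, 11, 25, 39: arithmetic, step +14.
Subsequence D = 2, 7, 9, 16, 25: each term equals the sum of the previous two.
The 28th slot belongs to subsequence D; its 7th term is 66.

66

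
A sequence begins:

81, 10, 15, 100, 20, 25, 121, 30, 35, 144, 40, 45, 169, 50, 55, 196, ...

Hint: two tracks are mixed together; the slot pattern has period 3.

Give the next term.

The slot pattern repeats as ABB (period 3), so there are 2 interleaved tracks.
Stream A: 81, 100, 121, 144, 169, 196. The squares 9², 10², 11², ….
Stream B: 10, 15, 20, 25, 30, 35, 40, 45, 50, 55. Arithmetic, step +5.
Position 17 → stream B, term 11 = 60.

60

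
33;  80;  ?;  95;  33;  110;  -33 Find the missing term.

The terms cycle through 2 interleaved subsequences.
Stream A: 33, ?, 33, -33. Alternating ±33.
Stream B: 80, 95, 110. Adding 15 each time.
Stream A's pattern makes the blank -33.

-33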